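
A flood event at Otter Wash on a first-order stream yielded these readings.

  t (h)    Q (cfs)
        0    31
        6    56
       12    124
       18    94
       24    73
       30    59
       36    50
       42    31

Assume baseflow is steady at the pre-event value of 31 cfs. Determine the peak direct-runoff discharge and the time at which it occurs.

Subtracting baseflow gives direct-runoff ordinates: 0.0, 25.0, 93.0, 63.0, 42.0, 28.0, 19.0, 0.0 cfs.
The maximum is 93.0 cfs, occurring at the reading for t = 12 h.

Q_p = 93.0 cfs at t = 12 h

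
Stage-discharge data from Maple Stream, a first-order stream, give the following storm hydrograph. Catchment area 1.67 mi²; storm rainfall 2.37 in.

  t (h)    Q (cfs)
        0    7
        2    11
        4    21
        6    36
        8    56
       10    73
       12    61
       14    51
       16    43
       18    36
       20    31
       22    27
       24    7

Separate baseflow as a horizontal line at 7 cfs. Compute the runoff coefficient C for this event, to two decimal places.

ΣQ_DR = 369.0 cfs; V = ΣQ_DR·Δt = 2.657 × 10^6 ft³.
Runoff depth d = V / A = 0.6848 in.
C = d / P = 0.6848 / 2.37 = 0.29.

C ≈ 0.29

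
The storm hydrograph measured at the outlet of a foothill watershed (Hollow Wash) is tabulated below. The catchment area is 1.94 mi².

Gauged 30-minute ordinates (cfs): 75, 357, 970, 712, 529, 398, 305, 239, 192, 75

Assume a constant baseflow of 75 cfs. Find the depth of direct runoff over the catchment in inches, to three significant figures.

Direct runoff: 0.0, 282.0, 895.0, 637.0, 454.0, 323.0, 230.0, 164.0, 117.0, 0.0 cfs; ΣQ_DR = 3102 cfs.
V = ΣQ_DR · Δt = 3102 × 1800 s = 5.584 × 10^6 ft³.
Over A = 1.94 mi², depth = V / A = 1.24 in.

d ≈ 1.24 in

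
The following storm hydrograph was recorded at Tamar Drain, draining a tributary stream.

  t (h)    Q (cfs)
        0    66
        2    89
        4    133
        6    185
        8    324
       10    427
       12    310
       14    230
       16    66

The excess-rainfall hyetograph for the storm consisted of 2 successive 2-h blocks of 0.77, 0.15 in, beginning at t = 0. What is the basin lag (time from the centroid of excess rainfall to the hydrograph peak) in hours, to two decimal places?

Centroid of excess rainfall: t_c = Σ P_i·t̄_i / ΣP_i = 1.3261 h (block centres at 1, 3 h).
Hydrograph peak occurs at t = 10 h, so basin lag t_L = 10 − 1.3261 = 8.67 h.

t_L ≈ 8.67 h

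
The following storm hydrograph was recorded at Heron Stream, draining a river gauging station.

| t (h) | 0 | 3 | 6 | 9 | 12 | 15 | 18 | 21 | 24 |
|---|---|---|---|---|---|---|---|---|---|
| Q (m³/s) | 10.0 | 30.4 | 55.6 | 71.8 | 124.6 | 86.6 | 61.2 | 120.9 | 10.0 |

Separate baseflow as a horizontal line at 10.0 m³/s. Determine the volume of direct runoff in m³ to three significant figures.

V ≈ 5.20 × 10^6 m³

Direct-runoff ordinates (Q − Q_b): 0.0, 20.4, 45.6, 61.8, 114.6, 76.6, 51.2, 110.9, 0.0 m³/s.
ΣQ_DR = 481.1 m³/s.
With Δt = 3 h = 10800 s, V = ΣQ_DR · Δt = 481.1 × 10800 = 5.20 × 10^6 m³.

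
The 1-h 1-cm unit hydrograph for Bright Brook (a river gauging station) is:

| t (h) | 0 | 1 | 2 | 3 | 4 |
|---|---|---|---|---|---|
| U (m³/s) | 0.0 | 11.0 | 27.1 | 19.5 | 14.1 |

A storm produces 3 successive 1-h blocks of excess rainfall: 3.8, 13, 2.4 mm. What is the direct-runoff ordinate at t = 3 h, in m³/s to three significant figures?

By discrete convolution, Q_j = Σ (P_i / 10 mm) · U_{j−i}.
At t = 3 h (j=3): Q = (3.8/10)·19.5 + (13/10)·27.1 + (2.4/10)·11.0 = 45.3 m³/s.

Q ≈ 45.3 m³/s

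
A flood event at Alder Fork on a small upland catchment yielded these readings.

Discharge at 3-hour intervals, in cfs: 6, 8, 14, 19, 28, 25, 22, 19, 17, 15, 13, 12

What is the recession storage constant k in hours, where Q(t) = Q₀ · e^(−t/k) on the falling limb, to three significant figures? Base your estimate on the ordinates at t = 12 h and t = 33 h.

On the falling limb, Q drops from 28 to 12 cfs between t = 12 h and t = 33 h (Δt = 21 h).
k = −Δt / ln(Q₂/Q₁) = −21 / ln(12/28) = 24.8 h.

k ≈ 24.8 h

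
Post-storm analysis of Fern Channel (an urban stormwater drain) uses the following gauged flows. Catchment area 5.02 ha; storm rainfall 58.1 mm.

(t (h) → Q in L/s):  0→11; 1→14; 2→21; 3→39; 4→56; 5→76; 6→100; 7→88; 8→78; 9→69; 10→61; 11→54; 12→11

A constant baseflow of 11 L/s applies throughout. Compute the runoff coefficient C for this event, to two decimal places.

C ≈ 0.66

ΣQ_DR = 535.0 L/s; V = ΣQ_DR·Δt = 1.926 × 10^6 L.
Runoff depth d = V / A = 38.37 mm.
C = d / P = 38.37 / 58.1 = 0.66.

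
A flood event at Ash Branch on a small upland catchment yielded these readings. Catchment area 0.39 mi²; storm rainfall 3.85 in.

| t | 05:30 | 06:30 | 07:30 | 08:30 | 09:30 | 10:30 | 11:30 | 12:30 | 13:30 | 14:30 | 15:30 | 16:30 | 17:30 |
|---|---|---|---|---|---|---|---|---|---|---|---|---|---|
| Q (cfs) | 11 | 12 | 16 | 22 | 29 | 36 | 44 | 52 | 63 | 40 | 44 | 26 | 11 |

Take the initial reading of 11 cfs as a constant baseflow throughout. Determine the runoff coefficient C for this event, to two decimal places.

ΣQ_DR = 263.0 cfs; V = ΣQ_DR·Δt = 9.468 × 10^5 ft³.
Runoff depth d = V / A = 1.045 in.
C = d / P = 1.045 / 3.85 = 0.27.

C ≈ 0.27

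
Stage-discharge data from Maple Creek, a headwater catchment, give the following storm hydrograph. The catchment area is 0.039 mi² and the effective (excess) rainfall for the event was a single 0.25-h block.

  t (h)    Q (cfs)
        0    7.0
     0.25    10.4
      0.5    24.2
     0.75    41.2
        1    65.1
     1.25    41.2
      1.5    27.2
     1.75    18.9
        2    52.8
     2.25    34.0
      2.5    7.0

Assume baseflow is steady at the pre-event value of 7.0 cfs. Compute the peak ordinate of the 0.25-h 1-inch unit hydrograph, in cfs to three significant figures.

U_p ≈ 23.2 cfs

Direct runoff: 0.0, 3.4, 17.2, 34.2, 58.1, 34.2, 20.2, 11.9, 45.8, 27.0, 0.0 cfs; ΣQ_DR = 252.0 cfs, peak = 58.1 cfs.
Runoff depth d = ΣQ_DR·Δt / A = 252.0 × 900 / (0.039 mi²) = 2.503 in.
The 1-inch UH is the DRH scaled by (1 in)/d, so U_p = 58.1 × 1/2.503 = 23.2 cfs.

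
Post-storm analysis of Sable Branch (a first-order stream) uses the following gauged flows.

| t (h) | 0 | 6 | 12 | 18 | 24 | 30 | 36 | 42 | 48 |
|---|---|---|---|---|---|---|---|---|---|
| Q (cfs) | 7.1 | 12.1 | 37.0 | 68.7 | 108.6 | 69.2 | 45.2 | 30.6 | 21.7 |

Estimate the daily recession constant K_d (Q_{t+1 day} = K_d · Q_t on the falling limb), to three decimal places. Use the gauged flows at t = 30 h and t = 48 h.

Between t = 30 h and t = 48 h the flow falls from 69.2 to 21.7 cfs over 3×6 h = 18 h.
Per-interval ratio K = (21.7/69.2)^(1/3) = 0.6794; K_d = K^(24/6) = 0.213.

K_d ≈ 0.213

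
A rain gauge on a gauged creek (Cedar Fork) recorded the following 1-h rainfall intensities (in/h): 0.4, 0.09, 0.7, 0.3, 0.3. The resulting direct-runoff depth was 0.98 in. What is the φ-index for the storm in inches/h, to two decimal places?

φ ≈ 0.18 in/h

Only the 4 blocks with intensity above φ contribute runoff: 0.4, 0.7, 0.3, 0.3 in/h.
Σ(I−φ)·Δt = d  ⇒  (0.4+0.7+0.3+0.3 − 4φ)·1 = 0.98
φ = (1.700 − 0.98/1) / 4 = 0.18 in/h.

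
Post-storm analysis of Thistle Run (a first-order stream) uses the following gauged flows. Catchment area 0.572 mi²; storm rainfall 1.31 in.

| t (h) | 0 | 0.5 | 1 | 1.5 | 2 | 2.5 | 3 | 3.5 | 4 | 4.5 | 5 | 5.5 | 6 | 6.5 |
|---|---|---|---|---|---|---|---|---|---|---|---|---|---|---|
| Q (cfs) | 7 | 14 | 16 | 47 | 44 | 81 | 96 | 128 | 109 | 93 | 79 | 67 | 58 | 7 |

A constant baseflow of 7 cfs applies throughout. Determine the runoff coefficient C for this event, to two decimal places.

C ≈ 0.77

ΣQ_DR = 748.0 cfs; V = ΣQ_DR·Δt = 1.346 × 10^6 ft³.
Runoff depth d = V / A = 1.013 in.
C = d / P = 1.013 / 1.31 = 0.77.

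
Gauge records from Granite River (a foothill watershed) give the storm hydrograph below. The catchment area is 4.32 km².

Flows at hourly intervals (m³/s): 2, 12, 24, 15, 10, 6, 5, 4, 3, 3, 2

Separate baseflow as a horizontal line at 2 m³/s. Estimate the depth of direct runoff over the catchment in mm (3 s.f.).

Direct runoff: 0.0, 10.0, 22.0, 13.0, 8.0, 4.0, 3.0, 2.0, 1.0, 1.0, 0.0 m³/s; ΣQ_DR = 64.00 m³/s.
V = ΣQ_DR · Δt = 64.00 × 3600 s = 2.304 × 10^5 m³.
Over A = 4.32 km², depth = V / A = 53.3 mm.

d ≈ 53.3 mm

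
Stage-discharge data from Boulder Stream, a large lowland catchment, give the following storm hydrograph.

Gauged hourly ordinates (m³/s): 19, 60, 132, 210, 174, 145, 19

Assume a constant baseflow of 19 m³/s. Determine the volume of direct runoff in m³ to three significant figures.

V ≈ 2.25 × 10^6 m³

Direct-runoff ordinates (Q − Q_b): 0.0, 41.0, 113.0, 191.0, 155.0, 126.0, 0.0 m³/s.
ΣQ_DR = 626.0 m³/s.
With Δt = 1 h = 3600 s, V = ΣQ_DR · Δt = 626.0 × 3600 = 2.25 × 10^6 m³.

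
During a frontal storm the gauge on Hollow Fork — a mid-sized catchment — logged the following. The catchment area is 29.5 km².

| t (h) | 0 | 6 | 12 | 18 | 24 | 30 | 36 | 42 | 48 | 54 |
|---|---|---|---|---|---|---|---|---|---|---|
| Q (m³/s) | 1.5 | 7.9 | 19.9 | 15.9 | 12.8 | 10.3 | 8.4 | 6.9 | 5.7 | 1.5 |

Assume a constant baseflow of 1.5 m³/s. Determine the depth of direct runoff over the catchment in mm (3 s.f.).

d ≈ 55.5 mm

Direct runoff: 0.0, 6.4, 18.4, 14.4, 11.3, 8.8, 6.9, 5.4, 4.2, 0.0 m³/s; ΣQ_DR = 75.80 m³/s.
V = ΣQ_DR · Δt = 75.80 × 21600 s = 1.637 × 10^6 m³.
Over A = 29.5 km², depth = V / A = 55.5 mm.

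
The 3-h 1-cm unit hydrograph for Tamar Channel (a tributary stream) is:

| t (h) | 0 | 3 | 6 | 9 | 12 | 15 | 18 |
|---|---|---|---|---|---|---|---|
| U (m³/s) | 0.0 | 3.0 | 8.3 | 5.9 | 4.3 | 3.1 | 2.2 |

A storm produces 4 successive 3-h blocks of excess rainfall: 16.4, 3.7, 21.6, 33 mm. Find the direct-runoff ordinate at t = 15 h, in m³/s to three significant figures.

By discrete convolution, Q_j = Σ (P_i / 10 mm) · U_{j−i}.
At t = 15 h (j=5): Q = (16.4/10)·3.1 + (3.7/10)·4.3 + (21.6/10)·5.9 + (33/10)·8.3 = 46.8 m³/s.

Q ≈ 46.8 m³/s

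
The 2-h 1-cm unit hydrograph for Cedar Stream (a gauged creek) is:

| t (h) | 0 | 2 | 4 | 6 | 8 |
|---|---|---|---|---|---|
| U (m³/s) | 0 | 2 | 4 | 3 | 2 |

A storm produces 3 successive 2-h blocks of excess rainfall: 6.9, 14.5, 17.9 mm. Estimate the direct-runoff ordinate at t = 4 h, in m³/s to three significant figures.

By discrete convolution, Q_j = Σ (P_i / 10 mm) · U_{j−i}.
At t = 4 h (j=2): Q = (6.9/10)·4 + (14.5/10)·2 + (17.9/10)·0 = 5.66 m³/s.

Q ≈ 5.66 m³/s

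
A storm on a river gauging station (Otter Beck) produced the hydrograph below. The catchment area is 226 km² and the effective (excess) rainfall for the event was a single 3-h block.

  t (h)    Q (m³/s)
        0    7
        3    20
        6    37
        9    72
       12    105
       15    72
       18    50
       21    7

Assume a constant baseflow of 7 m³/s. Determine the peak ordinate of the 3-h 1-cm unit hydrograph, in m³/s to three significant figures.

U_p ≈ 65.3 m³/s

Direct runoff: 0.0, 13.0, 30.0, 65.0, 98.0, 65.0, 43.0, 0.0 m³/s; ΣQ_DR = 314.0 m³/s, peak = 98.0 m³/s.
Runoff depth d = ΣQ_DR·Δt / A = 314.0 × 10800 / (226 km²) = 15.01 mm.
The 1-cm UH is the DRH scaled by (10 mm)/d, so U_p = 98.0 × 10/15.01 = 65.3 m³/s.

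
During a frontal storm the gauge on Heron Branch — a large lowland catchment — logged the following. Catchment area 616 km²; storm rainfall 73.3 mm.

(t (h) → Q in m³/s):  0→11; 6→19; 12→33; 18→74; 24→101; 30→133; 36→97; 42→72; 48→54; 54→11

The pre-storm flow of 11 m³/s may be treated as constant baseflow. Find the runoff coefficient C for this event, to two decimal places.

ΣQ_DR = 495.0 m³/s; V = ΣQ_DR·Δt = 1.069 × 10^7 m³.
Runoff depth d = V / A = 17.36 mm.
C = d / P = 17.36 / 73.3 = 0.24.

C ≈ 0.24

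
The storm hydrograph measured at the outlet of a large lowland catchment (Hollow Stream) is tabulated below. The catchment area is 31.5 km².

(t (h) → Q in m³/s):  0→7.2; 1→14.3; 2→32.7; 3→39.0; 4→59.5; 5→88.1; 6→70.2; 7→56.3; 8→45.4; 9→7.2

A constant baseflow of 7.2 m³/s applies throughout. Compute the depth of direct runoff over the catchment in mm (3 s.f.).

d ≈ 39.8 mm

Direct runoff: 0.0, 7.1, 25.5, 31.8, 52.3, 80.9, 63.0, 49.1, 38.2, 0.0 m³/s; ΣQ_DR = 347.9 m³/s.
V = ΣQ_DR · Δt = 347.9 × 3600 s = 1.252 × 10^6 m³.
Over A = 31.5 km², depth = V / A = 39.8 mm.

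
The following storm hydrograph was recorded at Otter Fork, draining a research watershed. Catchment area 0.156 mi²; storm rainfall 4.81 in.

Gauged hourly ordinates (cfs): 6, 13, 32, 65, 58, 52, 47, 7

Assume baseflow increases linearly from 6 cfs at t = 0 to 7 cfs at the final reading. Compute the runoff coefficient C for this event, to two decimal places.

ΣQ_DR = 228.0 cfs; V = ΣQ_DR·Δt = 8.208 × 10^5 ft³.
Runoff depth d = V / A = 2.265 in.
C = d / P = 2.265 / 4.81 = 0.47.

C ≈ 0.47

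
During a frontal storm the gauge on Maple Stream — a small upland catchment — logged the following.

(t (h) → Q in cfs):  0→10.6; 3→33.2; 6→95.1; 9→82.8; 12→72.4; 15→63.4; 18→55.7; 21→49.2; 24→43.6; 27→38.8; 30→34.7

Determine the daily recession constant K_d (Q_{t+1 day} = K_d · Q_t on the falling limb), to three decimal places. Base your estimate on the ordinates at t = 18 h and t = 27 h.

Between t = 18 h and t = 27 h the flow falls from 55.7 to 38.8 cfs over 3×3 h = 9 h.
Per-interval ratio K = (38.8/55.7)^(1/3) = 0.8865; K_d = K^(24/3) = 0.381.

K_d ≈ 0.381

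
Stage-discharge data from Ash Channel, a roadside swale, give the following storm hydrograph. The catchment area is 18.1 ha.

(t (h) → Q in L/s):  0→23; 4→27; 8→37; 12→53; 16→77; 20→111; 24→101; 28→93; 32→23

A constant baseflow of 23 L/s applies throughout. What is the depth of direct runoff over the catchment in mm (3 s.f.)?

Direct runoff: 0.0, 4.0, 14.0, 30.0, 54.0, 88.0, 78.0, 70.0, 0.0 L/s; ΣQ_DR = 338.0 L/s.
V = ΣQ_DR · Δt = 338.0 × 14400 s = 4.867 × 10^6 L.
Over A = 18.1 ha, depth = V / A = 26.9 mm.

d ≈ 26.9 mm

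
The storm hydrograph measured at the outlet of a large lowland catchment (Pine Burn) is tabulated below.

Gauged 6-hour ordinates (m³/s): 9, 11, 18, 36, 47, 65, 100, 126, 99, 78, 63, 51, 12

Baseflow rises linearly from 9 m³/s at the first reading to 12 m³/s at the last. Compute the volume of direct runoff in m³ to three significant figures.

V ≈ 1.25 × 10^7 m³

Direct-runoff ordinates (Q − Q_b): 0.00, 1.75, 8.50, 26.25, 37.00, 54.75, 89.50, 115.25, 88.00, 66.75, 51.50, 39.25, 0.00 m³/s.
ΣQ_DR = 578.5 m³/s.
With Δt = 6 h = 21600 s, V = ΣQ_DR · Δt = 578.5 × 21600 = 1.25 × 10^7 m³.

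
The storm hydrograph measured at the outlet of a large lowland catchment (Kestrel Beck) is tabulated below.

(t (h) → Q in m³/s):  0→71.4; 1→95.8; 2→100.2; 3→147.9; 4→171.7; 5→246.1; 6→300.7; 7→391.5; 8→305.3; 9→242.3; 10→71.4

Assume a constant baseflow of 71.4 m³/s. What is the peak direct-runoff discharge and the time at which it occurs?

Subtracting baseflow gives direct-runoff ordinates: 0.0, 24.4, 28.8, 76.5, 100.3, 174.7, 229.3, 320.1, 233.9, 170.9, 0.0 m³/s.
The maximum is 320.1 m³/s, occurring at the reading for t = 7 h.

Q_p = 320.1 m³/s at t = 7 h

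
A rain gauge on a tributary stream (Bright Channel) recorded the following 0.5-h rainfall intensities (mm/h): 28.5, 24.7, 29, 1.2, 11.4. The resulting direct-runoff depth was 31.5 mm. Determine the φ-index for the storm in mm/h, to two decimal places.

Only the 4 blocks with intensity above φ contribute runoff: 28.5, 24.7, 29, 11.4 mm/h.
Σ(I−φ)·Δt = d  ⇒  (28.5+24.7+29+11.4 − 4φ)·0.5 = 31.5
φ = (93.60 − 31.5/0.5) / 4 = 7.65 mm/h.

φ ≈ 7.65 mm/h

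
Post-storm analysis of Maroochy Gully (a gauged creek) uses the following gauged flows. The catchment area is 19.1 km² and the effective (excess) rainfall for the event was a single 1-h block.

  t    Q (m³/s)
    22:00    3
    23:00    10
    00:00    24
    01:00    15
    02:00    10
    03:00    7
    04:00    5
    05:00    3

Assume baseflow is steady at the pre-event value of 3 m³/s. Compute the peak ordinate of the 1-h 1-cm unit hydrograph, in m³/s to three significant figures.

Direct runoff: 0.0, 7.0, 21.0, 12.0, 7.0, 4.0, 2.0, 0.0 m³/s; ΣQ_DR = 53.00 m³/s, peak = 21.0 m³/s.
Runoff depth d = ΣQ_DR·Δt / A = 53.00 × 3600 / (19.1 km²) = 9.990 mm.
The 1-cm UH is the DRH scaled by (10 mm)/d, so U_p = 21.0 × 10/9.990 = 21.0 m³/s.

U_p ≈ 21.0 m³/s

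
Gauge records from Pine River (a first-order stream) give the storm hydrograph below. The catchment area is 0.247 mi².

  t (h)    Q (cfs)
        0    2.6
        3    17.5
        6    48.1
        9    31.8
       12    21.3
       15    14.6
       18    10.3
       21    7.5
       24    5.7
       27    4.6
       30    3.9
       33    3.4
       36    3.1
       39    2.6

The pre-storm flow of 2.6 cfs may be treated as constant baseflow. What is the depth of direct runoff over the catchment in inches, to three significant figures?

Direct runoff: 0.0, 14.9, 45.5, 29.2, 18.7, 12.0, 7.7, 4.9, 3.1, 2.0, 1.3, 0.8, 0.5, 0.0 cfs; ΣQ_DR = 140.6 cfs.
V = ΣQ_DR · Δt = 140.6 × 10800 s = 1.518 × 10^6 ft³.
Over A = 0.247 mi², depth = V / A = 2.65 in.

d ≈ 2.65 in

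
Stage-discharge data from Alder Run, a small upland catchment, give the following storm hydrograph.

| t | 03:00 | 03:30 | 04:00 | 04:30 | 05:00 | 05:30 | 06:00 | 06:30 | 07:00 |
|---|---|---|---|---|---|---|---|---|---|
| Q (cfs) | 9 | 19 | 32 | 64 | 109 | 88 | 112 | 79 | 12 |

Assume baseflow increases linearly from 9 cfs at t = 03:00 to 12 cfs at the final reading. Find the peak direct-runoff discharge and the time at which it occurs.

Subtracting baseflow gives direct-runoff ordinates: 0.00, 9.62, 22.25, 53.88, 98.50, 77.12, 100.75, 67.38, 0.00 cfs.
The maximum is 100.75 cfs, occurring at the reading for t = 06:00.

Q_p = 100.75 cfs at t = 06:00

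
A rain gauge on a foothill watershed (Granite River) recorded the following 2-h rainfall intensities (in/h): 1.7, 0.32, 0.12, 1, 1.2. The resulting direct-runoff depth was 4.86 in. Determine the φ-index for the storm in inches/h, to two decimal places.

Only the 3 blocks with intensity above φ contribute runoff: 1.7, 1, 1.2 in/h.
Σ(I−φ)·Δt = d  ⇒  (1.7+1+1.2 − 3φ)·2 = 4.86
φ = (3.900 − 4.86/2) / 3 = 0.49 in/h.

φ ≈ 0.49 in/h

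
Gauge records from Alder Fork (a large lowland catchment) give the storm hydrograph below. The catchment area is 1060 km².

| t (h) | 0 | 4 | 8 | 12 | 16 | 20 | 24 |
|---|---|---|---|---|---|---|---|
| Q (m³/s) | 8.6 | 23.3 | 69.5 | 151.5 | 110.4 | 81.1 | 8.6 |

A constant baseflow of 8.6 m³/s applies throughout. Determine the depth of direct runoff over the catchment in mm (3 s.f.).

d ≈ 5.34 mm

Direct runoff: 0.0, 14.7, 60.9, 142.9, 101.8, 72.5, 0.0 m³/s; ΣQ_DR = 392.8 m³/s.
V = ΣQ_DR · Δt = 392.8 × 14400 s = 5.656 × 10^6 m³.
Over A = 1060 km², depth = V / A = 5.34 mm.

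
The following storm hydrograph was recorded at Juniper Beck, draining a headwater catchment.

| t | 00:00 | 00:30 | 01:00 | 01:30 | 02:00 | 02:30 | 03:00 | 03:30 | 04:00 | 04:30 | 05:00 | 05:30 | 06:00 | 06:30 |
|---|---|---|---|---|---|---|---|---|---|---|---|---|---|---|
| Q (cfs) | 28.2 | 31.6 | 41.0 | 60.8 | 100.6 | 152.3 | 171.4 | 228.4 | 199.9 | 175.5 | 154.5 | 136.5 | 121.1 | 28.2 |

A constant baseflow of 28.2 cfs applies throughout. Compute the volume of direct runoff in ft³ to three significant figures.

V ≈ 2.22 × 10^6 ft³

Direct-runoff ordinates (Q − Q_b): 0.0, 3.4, 12.8, 32.6, 72.4, 124.1, 143.2, 200.2, 171.7, 147.3, 126.3, 108.3, 92.9, 0.0 cfs.
ΣQ_DR = 1235 cfs.
With Δt = 0.5 h = 1800 s, V = ΣQ_DR · Δt = 1235 × 1800 = 2.22 × 10^6 ft³.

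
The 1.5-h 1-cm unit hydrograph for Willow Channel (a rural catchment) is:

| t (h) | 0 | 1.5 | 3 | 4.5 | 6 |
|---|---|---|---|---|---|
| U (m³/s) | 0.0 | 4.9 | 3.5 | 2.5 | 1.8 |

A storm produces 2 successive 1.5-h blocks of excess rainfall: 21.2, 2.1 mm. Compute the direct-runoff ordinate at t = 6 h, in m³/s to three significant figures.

Q ≈ 4.34 m³/s

By discrete convolution, Q_j = Σ (P_i / 10 mm) · U_{j−i}.
At t = 6 h (j=4): Q = (21.2/10)·1.8 + (2.1/10)·2.5 = 4.34 m³/s.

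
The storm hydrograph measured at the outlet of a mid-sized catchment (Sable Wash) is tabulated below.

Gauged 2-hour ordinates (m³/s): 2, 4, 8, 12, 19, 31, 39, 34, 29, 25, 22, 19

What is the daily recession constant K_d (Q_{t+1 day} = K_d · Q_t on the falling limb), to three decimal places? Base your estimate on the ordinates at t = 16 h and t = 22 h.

K_d ≈ 0.184

Between t = 16 h and t = 22 h the flow falls from 29 to 19 m³/s over 3×2 h = 6 h.
Per-interval ratio K = (19/29)^(1/3) = 0.8685; K_d = K^(24/2) = 0.184.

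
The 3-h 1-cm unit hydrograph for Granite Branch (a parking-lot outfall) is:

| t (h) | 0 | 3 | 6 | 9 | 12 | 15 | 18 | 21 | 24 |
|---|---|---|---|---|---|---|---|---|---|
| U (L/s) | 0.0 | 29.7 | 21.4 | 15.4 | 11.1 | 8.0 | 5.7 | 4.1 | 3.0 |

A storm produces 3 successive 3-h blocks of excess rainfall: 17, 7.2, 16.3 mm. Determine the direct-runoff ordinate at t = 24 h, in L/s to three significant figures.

Q ≈ 17.3 L/s

By discrete convolution, Q_j = Σ (P_i / 10 mm) · U_{j−i}.
At t = 24 h (j=8): Q = (17/10)·3.0 + (7.2/10)·4.1 + (16.3/10)·5.7 = 17.3 L/s.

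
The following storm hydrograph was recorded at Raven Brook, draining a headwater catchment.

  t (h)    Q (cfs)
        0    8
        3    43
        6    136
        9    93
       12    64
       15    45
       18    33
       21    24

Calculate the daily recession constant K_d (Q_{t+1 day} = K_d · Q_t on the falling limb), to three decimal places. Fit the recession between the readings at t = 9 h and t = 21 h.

K_d ≈ 0.067

Between t = 9 h and t = 21 h the flow falls from 93 to 24 cfs over 4×3 h = 12 h.
Per-interval ratio K = (24/93)^(1/4) = 0.7127; K_d = K^(24/3) = 0.067.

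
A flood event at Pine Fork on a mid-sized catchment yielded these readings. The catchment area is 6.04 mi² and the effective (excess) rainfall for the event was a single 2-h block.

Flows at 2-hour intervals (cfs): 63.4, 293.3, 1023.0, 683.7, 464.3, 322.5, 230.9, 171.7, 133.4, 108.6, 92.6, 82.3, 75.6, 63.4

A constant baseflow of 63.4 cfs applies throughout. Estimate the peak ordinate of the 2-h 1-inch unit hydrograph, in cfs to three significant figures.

Direct runoff: 0.0, 229.9, 959.6, 620.3, 400.9, 259.1, 167.5, 108.3, 70.0, 45.2, 29.2, 18.9, 12.2, 0.0 cfs; ΣQ_DR = 2921 cfs, peak = 959.6 cfs.
Runoff depth d = ΣQ_DR·Δt / A = 2921 × 7200 / (6.04 mi²) = 1.499 in.
The 1-inch UH is the DRH scaled by (1 in)/d, so U_p = 959.6 × 1/1.499 = 640 cfs.

U_p ≈ 640 cfs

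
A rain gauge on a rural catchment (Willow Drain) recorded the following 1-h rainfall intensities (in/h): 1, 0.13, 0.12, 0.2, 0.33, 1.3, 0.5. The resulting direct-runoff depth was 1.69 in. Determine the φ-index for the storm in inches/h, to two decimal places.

φ ≈ 0.37 in/h

Only the 3 blocks with intensity above φ contribute runoff: 1, 1.3, 0.5 in/h.
Σ(I−φ)·Δt = d  ⇒  (1+1.3+0.5 − 3φ)·1 = 1.69
φ = (2.800 − 1.69/1) / 3 = 0.37 in/h.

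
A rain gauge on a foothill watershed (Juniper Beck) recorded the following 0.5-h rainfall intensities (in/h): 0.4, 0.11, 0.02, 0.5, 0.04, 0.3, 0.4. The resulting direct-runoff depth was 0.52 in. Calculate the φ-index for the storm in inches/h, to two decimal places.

φ ≈ 0.14 in/h

Only the 4 blocks with intensity above φ contribute runoff: 0.4, 0.5, 0.3, 0.4 in/h.
Σ(I−φ)·Δt = d  ⇒  (0.4+0.5+0.3+0.4 − 4φ)·0.5 = 0.52
φ = (1.600 − 0.52/0.5) / 4 = 0.14 in/h.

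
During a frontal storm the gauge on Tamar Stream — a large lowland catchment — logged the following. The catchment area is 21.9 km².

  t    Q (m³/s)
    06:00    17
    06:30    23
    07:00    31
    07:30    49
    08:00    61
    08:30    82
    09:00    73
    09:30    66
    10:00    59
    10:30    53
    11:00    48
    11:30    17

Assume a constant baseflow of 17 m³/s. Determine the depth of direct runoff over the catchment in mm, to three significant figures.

Direct runoff: 0.0, 6.0, 14.0, 32.0, 44.0, 65.0, 56.0, 49.0, 42.0, 36.0, 31.0, 0.0 m³/s; ΣQ_DR = 375.0 m³/s.
V = ΣQ_DR · Δt = 375.0 × 1800 s = 6.750 × 10^5 m³.
Over A = 21.9 km², depth = V / A = 30.8 mm.

d ≈ 30.8 mm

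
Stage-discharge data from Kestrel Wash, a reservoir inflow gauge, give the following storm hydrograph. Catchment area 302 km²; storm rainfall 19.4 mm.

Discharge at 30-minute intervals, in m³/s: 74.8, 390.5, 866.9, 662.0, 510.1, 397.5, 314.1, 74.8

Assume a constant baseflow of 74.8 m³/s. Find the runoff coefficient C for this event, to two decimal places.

C ≈ 0.83

ΣQ_DR = 2692 m³/s; V = ΣQ_DR·Δt = 4.846 × 10^6 m³.
Runoff depth d = V / A = 16.05 mm.
C = d / P = 16.05 / 19.4 = 0.83.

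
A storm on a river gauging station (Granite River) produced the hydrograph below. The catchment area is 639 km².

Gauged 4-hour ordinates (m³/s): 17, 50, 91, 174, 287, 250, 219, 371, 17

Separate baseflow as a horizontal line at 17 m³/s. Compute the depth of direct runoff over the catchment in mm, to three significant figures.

d ≈ 29.8 mm

Direct runoff: 0.0, 33.0, 74.0, 157.0, 270.0, 233.0, 202.0, 354.0, 0.0 m³/s; ΣQ_DR = 1323 m³/s.
V = ΣQ_DR · Δt = 1323 × 14400 s = 1.905 × 10^7 m³.
Over A = 639 km², depth = V / A = 29.8 mm.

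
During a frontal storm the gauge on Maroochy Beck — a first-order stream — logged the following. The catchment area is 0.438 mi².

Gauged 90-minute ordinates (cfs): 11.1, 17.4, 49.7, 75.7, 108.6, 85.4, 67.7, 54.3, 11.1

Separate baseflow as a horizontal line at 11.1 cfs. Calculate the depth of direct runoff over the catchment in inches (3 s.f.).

Direct runoff: 0.0, 6.3, 38.6, 64.6, 97.5, 74.3, 56.6, 43.2, 0.0 cfs; ΣQ_DR = 381.1 cfs.
V = ΣQ_DR · Δt = 381.1 × 5400 s = 2.058 × 10^6 ft³.
Over A = 0.438 mi², depth = V / A = 2.02 in.

d ≈ 2.02 in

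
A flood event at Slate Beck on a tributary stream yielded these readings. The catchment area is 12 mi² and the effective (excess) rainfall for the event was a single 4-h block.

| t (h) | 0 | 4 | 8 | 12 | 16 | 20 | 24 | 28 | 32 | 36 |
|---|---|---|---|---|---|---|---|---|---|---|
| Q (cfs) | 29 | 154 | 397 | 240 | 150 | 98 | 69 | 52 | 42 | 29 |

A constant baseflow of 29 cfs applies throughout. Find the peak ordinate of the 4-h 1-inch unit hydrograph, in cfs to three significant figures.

U_p ≈ 734 cfs

Direct runoff: 0.0, 125.0, 368.0, 211.0, 121.0, 69.0, 40.0, 23.0, 13.0, 0.0 cfs; ΣQ_DR = 970.0 cfs, peak = 368.0 cfs.
Runoff depth d = ΣQ_DR·Δt / A = 970.0 × 14400 / (12 mi²) = 0.5010 in.
The 1-inch UH is the DRH scaled by (1 in)/d, so U_p = 368.0 × 1/0.5010 = 734 cfs.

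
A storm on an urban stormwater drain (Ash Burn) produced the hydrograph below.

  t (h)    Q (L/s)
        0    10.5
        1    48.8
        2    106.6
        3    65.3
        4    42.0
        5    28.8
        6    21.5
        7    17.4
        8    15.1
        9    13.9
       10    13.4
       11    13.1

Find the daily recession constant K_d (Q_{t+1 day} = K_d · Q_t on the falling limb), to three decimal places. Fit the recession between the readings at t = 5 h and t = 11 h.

Between t = 5 h and t = 11 h the flow falls from 28.8 to 13.1 L/s over 6×1 h = 6 h.
Per-interval ratio K = (13.1/28.8)^(1/6) = 0.8770; K_d = K^(24/1) = 0.043.

K_d ≈ 0.043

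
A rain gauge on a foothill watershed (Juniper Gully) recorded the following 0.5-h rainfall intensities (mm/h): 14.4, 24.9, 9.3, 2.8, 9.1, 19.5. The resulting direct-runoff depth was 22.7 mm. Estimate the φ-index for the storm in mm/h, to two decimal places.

φ ≈ 6.36 mm/h

Only the 5 blocks with intensity above φ contribute runoff: 14.4, 24.9, 9.3, 9.1, 19.5 mm/h.
Σ(I−φ)·Δt = d  ⇒  (14.4+24.9+9.3+9.1+19.5 − 5φ)·0.5 = 22.7
φ = (77.20 − 22.7/0.5) / 5 = 6.36 mm/h.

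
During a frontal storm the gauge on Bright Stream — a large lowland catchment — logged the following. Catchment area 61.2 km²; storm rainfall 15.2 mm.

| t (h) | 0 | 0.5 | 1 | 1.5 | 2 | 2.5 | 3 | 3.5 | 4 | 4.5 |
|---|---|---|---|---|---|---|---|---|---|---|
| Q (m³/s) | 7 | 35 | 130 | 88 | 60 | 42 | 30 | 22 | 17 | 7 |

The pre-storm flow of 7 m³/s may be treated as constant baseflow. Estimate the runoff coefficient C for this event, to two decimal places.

ΣQ_DR = 368.0 m³/s; V = ΣQ_DR·Δt = 6.624 × 10^5 m³.
Runoff depth d = V / A = 10.82 mm.
C = d / P = 10.82 / 15.2 = 0.71.

C ≈ 0.71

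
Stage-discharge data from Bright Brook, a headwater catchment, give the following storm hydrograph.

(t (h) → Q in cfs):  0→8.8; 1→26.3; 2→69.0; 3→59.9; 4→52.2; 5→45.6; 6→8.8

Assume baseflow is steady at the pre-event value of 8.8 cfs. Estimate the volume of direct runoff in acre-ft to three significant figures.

Direct-runoff ordinates (Q − Q_b): 0.0, 17.5, 60.2, 51.1, 43.4, 36.8, 0.0 cfs.
ΣQ_DR = 209.0 cfs.
With Δt = 1 h = 3600 s, V = ΣQ_DR · Δt = 209.0 × 3600 = 7.52 × 10^5 ft³ = 17.3 acre-ft.

V ≈ 17.3 acre-ft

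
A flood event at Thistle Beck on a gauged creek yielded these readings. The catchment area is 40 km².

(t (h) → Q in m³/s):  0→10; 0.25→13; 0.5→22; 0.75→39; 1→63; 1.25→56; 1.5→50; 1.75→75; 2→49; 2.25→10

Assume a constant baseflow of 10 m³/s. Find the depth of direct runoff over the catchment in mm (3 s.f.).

Direct runoff: 0.0, 3.0, 12.0, 29.0, 53.0, 46.0, 40.0, 65.0, 39.0, 0.0 m³/s; ΣQ_DR = 287.0 m³/s.
V = ΣQ_DR · Δt = 287.0 × 900 s = 2.583 × 10^5 m³.
Over A = 40 km², depth = V / A = 6.46 mm.

d ≈ 6.46 mm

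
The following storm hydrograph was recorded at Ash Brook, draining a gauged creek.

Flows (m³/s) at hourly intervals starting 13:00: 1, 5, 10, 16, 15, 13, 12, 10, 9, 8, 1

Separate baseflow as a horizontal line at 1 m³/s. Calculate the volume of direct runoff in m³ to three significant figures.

Direct-runoff ordinates (Q − Q_b): 0.0, 4.0, 9.0, 15.0, 14.0, 12.0, 11.0, 9.0, 8.0, 7.0, 0.0 m³/s.
ΣQ_DR = 89.00 m³/s.
With Δt = 1 h = 3600 s, V = ΣQ_DR · Δt = 89.00 × 3600 = 3.20 × 10^5 m³.

V ≈ 3.20 × 10^5 m³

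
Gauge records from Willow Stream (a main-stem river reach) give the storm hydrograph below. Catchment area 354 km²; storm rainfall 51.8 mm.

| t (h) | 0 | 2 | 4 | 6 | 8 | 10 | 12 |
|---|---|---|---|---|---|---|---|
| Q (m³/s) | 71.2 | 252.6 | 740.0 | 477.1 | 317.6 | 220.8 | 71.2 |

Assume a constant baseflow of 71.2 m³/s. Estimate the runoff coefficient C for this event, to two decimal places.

ΣQ_DR = 1652 m³/s; V = ΣQ_DR·Δt = 1.190 × 10^7 m³.
Runoff depth d = V / A = 33.60 mm.
C = d / P = 33.60 / 51.8 = 0.65.

C ≈ 0.65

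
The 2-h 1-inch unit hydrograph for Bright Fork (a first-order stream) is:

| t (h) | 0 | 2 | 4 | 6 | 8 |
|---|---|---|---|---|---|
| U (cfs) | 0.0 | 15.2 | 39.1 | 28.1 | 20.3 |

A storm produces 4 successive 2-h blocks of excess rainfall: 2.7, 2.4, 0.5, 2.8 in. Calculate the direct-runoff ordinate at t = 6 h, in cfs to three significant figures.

Q ≈ 177 cfs

By discrete convolution, Q_j = Σ (P_i / 1 in) · U_{j−i}.
At t = 6 h (j=3): Q = (2.7/1)·28.1 + (2.4/1)·39.1 + (0.5/1)·15.2 + (2.8/1)·0.0 = 177 cfs.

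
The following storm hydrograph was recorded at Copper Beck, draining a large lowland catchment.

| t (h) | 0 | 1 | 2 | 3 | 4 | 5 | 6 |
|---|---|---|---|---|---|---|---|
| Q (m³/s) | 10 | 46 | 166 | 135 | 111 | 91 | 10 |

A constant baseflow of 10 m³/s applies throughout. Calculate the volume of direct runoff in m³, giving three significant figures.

Direct-runoff ordinates (Q − Q_b): 0.0, 36.0, 156.0, 125.0, 101.0, 81.0, 0.0 m³/s.
ΣQ_DR = 499.0 m³/s.
With Δt = 1 h = 3600 s, V = ΣQ_DR · Δt = 499.0 × 3600 = 1.80 × 10^6 m³.

V ≈ 1.80 × 10^6 m³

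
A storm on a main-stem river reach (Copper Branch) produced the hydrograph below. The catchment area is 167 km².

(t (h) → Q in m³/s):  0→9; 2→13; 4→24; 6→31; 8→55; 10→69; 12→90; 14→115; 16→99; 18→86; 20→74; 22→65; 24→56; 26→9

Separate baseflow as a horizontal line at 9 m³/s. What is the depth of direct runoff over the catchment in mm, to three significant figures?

d ≈ 28.8 mm

Direct runoff: 0.0, 4.0, 15.0, 22.0, 46.0, 60.0, 81.0, 106.0, 90.0, 77.0, 65.0, 56.0, 47.0, 0.0 m³/s; ΣQ_DR = 669.0 m³/s.
V = ΣQ_DR · Δt = 669.0 × 7200 s = 4.817 × 10^6 m³.
Over A = 167 km², depth = V / A = 28.8 mm.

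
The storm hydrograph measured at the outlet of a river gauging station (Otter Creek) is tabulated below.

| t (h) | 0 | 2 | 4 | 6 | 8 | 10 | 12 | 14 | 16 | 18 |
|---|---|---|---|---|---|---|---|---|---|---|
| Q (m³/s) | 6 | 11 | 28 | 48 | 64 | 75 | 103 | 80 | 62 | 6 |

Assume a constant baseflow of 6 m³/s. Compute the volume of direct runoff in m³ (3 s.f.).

V ≈ 3.05 × 10^6 m³

Direct-runoff ordinates (Q − Q_b): 0.0, 5.0, 22.0, 42.0, 58.0, 69.0, 97.0, 74.0, 56.0, 0.0 m³/s.
ΣQ_DR = 423.0 m³/s.
With Δt = 2 h = 7200 s, V = ΣQ_DR · Δt = 423.0 × 7200 = 3.05 × 10^6 m³.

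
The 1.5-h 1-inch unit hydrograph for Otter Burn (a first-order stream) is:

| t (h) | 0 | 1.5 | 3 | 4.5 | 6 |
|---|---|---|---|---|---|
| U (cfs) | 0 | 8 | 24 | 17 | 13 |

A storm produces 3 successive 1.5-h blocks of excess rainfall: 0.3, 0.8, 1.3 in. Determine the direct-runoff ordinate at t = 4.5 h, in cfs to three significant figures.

By discrete convolution, Q_j = Σ (P_i / 1 in) · U_{j−i}.
At t = 4.5 h (j=3): Q = (0.3/1)·17 + (0.8/1)·24 + (1.3/1)·8 = 34.7 cfs.

Q ≈ 34.7 cfs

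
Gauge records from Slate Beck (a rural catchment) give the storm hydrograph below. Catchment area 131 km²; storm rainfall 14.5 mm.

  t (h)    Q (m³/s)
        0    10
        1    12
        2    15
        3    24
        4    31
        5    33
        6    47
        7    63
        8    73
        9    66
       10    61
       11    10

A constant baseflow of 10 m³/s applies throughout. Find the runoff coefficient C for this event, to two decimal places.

ΣQ_DR = 325.0 m³/s; V = ΣQ_DR·Δt = 1.170 × 10^6 m³.
Runoff depth d = V / A = 8.931 mm.
C = d / P = 8.931 / 14.5 = 0.62.

C ≈ 0.62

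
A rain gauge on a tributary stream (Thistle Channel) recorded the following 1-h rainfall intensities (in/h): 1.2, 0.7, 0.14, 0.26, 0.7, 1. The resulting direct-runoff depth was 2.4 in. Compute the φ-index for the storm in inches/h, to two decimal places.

φ ≈ 0.30 in/h

Only the 4 blocks with intensity above φ contribute runoff: 1.2, 0.7, 0.7, 1 in/h.
Σ(I−φ)·Δt = d  ⇒  (1.2+0.7+0.7+1 − 4φ)·1 = 2.4
φ = (3.600 − 2.4/1) / 4 = 0.30 in/h.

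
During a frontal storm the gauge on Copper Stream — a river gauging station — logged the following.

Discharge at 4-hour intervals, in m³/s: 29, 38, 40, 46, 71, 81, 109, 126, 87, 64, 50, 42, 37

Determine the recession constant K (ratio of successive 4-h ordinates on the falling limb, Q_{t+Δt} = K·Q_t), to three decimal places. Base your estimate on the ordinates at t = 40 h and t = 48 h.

Using the recession-limb readings at t = 40 h and t = 48 h: Q falls from 50 to 37 m³/s over 2 intervals.
K = (Q₂/Q₁)^(1/2) = (37/50)^(1/2) = 0.860.

K ≈ 0.860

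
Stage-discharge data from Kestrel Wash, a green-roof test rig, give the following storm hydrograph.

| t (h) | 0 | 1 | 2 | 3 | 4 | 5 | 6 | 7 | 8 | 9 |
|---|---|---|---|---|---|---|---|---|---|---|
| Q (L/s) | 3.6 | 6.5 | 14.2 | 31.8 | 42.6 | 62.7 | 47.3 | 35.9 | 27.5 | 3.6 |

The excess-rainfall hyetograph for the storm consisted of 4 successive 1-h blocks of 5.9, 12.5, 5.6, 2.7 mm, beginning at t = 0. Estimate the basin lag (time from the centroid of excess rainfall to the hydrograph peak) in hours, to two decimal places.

Centroid of excess rainfall: t_c = Σ P_i·t̄_i / ΣP_i = 1.6910 h (block centres at 0.5, 1.5, 2.5, 3.5 h).
Hydrograph peak occurs at t = 5 h, so basin lag t_L = 5 − 1.6910 = 3.31 h.

t_L ≈ 3.31 h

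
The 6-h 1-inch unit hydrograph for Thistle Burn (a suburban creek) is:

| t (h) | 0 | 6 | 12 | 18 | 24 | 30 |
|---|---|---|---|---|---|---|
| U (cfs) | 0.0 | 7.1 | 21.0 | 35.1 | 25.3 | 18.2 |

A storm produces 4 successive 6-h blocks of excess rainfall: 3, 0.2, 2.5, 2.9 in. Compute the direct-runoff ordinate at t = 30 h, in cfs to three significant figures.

By discrete convolution, Q_j = Σ (P_i / 1 in) · U_{j−i}.
At t = 30 h (j=5): Q = (3/1)·18.2 + (0.2/1)·25.3 + (2.5/1)·35.1 + (2.9/1)·21.0 = 208 cfs.

Q ≈ 208 cfs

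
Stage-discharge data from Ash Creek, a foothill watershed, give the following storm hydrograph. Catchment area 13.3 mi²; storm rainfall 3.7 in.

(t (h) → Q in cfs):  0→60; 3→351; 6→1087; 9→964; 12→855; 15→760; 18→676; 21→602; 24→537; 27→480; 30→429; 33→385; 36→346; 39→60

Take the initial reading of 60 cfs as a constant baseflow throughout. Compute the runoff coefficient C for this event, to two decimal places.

ΣQ_DR = 6752 cfs; V = ΣQ_DR·Δt = 7.292 × 10^7 ft³.
Runoff depth d = V / A = 2.360 in.
C = d / P = 2.360 / 3.7 = 0.64.

C ≈ 0.64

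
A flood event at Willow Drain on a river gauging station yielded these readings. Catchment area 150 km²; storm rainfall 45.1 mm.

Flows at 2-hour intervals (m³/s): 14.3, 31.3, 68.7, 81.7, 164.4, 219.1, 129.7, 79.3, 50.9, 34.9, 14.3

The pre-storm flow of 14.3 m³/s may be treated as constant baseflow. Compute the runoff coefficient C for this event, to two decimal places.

ΣQ_DR = 731.3 m³/s; V = ΣQ_DR·Δt = 5.265 × 10^6 m³.
Runoff depth d = V / A = 35.10 mm.
C = d / P = 35.10 / 45.1 = 0.78.

C ≈ 0.78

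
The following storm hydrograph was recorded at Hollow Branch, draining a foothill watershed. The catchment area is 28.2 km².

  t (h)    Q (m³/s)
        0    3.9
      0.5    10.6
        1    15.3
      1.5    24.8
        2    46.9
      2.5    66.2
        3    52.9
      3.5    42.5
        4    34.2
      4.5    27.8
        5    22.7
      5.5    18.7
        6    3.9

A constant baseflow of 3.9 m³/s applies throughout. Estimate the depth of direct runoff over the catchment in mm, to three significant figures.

d ≈ 20.4 mm

Direct runoff: 0.0, 6.7, 11.4, 20.9, 43.0, 62.3, 49.0, 38.6, 30.3, 23.9, 18.8, 14.8, 0.0 m³/s; ΣQ_DR = 319.7 m³/s.
V = ΣQ_DR · Δt = 319.7 × 1800 s = 5.755 × 10^5 m³.
Over A = 28.2 km², depth = V / A = 20.4 mm.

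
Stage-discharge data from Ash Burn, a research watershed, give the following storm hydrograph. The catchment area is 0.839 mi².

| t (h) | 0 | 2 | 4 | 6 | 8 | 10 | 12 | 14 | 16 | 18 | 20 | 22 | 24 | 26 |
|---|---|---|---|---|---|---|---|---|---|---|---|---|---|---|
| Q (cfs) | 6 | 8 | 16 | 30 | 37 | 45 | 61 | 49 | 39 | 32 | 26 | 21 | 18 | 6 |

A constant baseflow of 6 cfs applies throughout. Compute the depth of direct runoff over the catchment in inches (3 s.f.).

d ≈ 1.15 in

Direct runoff: 0.0, 2.0, 10.0, 24.0, 31.0, 39.0, 55.0, 43.0, 33.0, 26.0, 20.0, 15.0, 12.0, 0.0 cfs; ΣQ_DR = 310.0 cfs.
V = ΣQ_DR · Δt = 310.0 × 7200 s = 2.232 × 10^6 ft³.
Over A = 0.839 mi², depth = V / A = 1.15 in.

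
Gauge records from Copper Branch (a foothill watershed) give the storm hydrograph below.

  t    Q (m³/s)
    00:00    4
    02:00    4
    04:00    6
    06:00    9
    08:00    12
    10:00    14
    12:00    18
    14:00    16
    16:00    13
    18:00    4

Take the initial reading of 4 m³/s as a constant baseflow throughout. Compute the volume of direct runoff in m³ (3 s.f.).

V ≈ 4.32 × 10^5 m³

Direct-runoff ordinates (Q − Q_b): 0.0, 0.0, 2.0, 5.0, 8.0, 10.0, 14.0, 12.0, 9.0, 0.0 m³/s.
ΣQ_DR = 60.00 m³/s.
With Δt = 2 h = 7200 s, V = ΣQ_DR · Δt = 60.00 × 7200 = 4.32 × 10^5 m³.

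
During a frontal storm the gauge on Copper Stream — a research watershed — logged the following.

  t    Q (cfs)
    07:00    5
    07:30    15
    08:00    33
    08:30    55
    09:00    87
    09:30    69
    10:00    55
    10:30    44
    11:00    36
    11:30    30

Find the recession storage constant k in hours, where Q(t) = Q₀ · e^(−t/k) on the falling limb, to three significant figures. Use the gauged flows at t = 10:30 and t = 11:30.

On the falling limb, Q drops from 44 to 30 cfs between t = 10:30 and t = 11:30 (Δt = 1 h).
k = −Δt / ln(Q₂/Q₁) = −1 / ln(30/44) = 2.61 h.

k ≈ 2.61 h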